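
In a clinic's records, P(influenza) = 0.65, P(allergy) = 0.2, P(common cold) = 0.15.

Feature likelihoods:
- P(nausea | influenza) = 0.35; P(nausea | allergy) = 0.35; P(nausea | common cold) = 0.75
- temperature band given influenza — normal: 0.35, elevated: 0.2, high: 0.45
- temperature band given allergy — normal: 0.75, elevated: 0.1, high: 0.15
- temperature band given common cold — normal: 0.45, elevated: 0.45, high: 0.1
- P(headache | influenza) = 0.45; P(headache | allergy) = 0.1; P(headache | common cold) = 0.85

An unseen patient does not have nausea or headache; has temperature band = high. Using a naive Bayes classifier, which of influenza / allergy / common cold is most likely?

influenza

influenza: 0.65 × (1−0.35) × 0.45 × (1−0.45) = 0.10456875
allergy: 0.2 × (1−0.35) × 0.15 × (1−0.1) = 0.01755
common cold: 0.15 × (1−0.75) × 0.1 × (1−0.85) = 0.0005625
Highest score → influenza.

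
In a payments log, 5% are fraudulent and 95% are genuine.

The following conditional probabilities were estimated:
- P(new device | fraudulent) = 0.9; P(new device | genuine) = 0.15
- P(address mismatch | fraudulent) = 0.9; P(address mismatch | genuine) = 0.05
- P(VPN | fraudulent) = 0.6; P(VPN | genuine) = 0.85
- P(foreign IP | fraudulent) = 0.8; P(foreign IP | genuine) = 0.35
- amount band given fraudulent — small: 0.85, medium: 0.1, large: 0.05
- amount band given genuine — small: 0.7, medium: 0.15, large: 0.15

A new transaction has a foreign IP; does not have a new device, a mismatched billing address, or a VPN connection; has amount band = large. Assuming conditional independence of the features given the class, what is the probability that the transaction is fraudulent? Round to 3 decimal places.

fraudulent: 0.05 × (1−0.9) × (1−0.9) × (1−0.6) × 0.8 × 0.05 = 0.000008
genuine: 0.95 × (1−0.15) × (1−0.05) × (1−0.85) × 0.35 × 0.15 = 0.006041109375
P(fraudulent | x) = 0.000008 / 0.006049109375 ≈ 0.001

0.001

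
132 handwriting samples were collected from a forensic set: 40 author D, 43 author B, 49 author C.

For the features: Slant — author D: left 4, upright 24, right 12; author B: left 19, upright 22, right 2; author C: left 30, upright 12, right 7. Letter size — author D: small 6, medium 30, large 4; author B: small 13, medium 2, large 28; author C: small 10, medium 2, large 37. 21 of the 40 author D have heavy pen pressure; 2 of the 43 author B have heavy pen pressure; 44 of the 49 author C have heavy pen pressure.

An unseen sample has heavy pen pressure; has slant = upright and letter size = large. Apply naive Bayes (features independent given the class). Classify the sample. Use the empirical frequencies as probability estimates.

author C

author D: (40/132) × (24/40) × (4/40) × (21/40) ≈ 0.00954545
author B: (43/132) × (22/43) × (28/43) × (2/43) ≈ 0.00504777
author C: (49/132) × (12/49) × (37/49) × (44/49) ≈ 0.061641
Highest score → author C.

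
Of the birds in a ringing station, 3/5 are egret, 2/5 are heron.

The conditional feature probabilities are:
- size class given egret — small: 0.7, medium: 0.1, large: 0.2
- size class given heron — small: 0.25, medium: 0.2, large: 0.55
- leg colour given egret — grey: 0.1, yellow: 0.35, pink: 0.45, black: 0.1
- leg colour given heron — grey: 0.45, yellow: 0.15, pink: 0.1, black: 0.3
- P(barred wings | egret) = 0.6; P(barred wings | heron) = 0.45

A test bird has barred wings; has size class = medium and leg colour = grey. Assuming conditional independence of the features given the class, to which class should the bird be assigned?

egret: 0.6 × 0.1 × 0.1 × 0.6 = 0.0036
heron: 0.4 × 0.2 × 0.45 × 0.45 = 0.0162
Highest score → heron.

heron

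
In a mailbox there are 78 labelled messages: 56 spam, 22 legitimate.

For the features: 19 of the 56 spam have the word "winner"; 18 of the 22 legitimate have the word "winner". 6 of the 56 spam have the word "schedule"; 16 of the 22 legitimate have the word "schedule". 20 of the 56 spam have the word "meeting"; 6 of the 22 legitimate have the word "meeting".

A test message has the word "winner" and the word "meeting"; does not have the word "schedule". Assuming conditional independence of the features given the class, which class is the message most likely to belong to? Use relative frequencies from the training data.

spam

spam: (56/78) × (19/56) × (50/56) × (20/56) ≈ 0.0776753
legitimate: (22/78) × (18/22) × (6/22) × (6/22) ≈ 0.0171647
Highest score → spam.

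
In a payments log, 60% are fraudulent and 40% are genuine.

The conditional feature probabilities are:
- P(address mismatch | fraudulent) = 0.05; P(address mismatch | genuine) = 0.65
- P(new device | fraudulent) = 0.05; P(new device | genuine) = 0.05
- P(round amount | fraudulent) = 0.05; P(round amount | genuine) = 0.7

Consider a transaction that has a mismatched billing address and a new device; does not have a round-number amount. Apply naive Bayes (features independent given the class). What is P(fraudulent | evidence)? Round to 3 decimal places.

0.268

fraudulent: 0.6 × 0.05 × 0.05 × (1−0.05) = 0.001425
genuine: 0.4 × 0.65 × 0.05 × (1−0.7) = 0.0039
P(fraudulent | x) = 0.001425 / 0.005325 ≈ 0.268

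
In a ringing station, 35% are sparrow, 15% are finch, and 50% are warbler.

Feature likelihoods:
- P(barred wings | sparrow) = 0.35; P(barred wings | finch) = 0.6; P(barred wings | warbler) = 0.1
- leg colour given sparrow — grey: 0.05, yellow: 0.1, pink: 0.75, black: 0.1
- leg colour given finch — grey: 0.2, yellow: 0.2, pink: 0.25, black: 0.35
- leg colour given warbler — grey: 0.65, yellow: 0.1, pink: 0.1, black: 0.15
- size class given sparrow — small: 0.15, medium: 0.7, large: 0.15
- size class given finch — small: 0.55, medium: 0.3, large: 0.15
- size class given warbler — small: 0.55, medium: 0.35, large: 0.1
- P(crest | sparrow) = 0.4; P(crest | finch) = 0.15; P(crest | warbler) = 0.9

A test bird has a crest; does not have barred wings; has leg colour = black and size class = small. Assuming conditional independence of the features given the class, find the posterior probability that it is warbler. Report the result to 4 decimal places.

0.9152

sparrow: 0.35 × (1−0.35) × 0.1 × 0.15 × 0.4 = 0.001365
finch: 0.15 × (1−0.6) × 0.35 × 0.55 × 0.15 = 0.0017325
warbler: 0.5 × (1−0.1) × 0.15 × 0.55 × 0.9 = 0.0334125
P(warbler | x) = 0.0334125 / 0.03651 ≈ 0.9152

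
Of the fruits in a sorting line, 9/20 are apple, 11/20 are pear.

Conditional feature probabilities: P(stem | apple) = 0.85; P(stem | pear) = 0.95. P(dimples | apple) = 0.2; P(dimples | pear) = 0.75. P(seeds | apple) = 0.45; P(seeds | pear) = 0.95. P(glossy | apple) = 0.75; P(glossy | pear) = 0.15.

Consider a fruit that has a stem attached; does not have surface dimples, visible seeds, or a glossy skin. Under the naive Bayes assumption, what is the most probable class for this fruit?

apple: 0.45 × 0.85 × (1−0.2) × (1−0.45) × (1−0.75) = 0.042075
pear: 0.55 × 0.95 × (1−0.75) × (1−0.95) × (1−0.15) = 0.0055515625
Highest score → apple.

apple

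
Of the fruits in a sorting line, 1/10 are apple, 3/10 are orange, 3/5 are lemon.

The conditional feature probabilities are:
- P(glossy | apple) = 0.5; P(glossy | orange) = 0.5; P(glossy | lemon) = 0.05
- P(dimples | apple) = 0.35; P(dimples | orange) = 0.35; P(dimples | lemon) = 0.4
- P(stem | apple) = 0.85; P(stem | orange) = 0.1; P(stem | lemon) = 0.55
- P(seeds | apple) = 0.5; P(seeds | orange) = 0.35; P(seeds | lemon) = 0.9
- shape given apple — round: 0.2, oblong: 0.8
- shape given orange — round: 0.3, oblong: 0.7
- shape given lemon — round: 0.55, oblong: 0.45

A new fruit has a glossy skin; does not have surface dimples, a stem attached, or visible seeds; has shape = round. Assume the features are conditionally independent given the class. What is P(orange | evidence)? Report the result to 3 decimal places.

apple: 0.1 × 0.5 × (1−0.35) × (1−0.85) × (1−0.5) × 0.2 = 0.0004875
orange: 0.3 × 0.5 × (1−0.35) × (1−0.1) × (1−0.35) × 0.3 = 0.01711125
lemon: 0.6 × 0.05 × (1−0.4) × (1−0.55) × (1−0.9) × 0.55 = 0.0004455
P(orange | x) = 0.01711125 / 0.01804425 ≈ 0.948

0.948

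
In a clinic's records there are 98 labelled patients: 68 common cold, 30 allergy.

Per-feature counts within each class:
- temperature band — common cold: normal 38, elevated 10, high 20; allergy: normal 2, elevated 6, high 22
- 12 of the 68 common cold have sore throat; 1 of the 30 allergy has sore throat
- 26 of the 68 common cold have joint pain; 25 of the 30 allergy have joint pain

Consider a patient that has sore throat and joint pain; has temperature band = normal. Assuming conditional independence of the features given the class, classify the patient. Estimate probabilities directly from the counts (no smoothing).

common cold

common cold: (68/98) × (38/68) × (12/68) × (26/68) ≈ 0.0261634
allergy: (30/98) × (2/30) × (1/30) × (25/30) ≈ 0.000566893
Highest score → common cold.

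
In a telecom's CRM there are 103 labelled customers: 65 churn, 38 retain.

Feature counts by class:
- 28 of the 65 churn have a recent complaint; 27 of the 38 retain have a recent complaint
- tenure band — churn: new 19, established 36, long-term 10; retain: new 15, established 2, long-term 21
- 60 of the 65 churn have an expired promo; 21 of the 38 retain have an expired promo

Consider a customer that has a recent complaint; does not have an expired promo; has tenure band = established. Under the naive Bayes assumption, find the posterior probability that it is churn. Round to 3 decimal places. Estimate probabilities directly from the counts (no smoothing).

churn: (65/103) × (28/65) × (36/65) × (5/65) ≈ 0.0115815
retain: (38/103) × (27/38) × (2/38) × (17/38) ≈ 0.00617218
P(churn | x) = 0.0115815 / 0.01775368 ≈ 0.652

0.652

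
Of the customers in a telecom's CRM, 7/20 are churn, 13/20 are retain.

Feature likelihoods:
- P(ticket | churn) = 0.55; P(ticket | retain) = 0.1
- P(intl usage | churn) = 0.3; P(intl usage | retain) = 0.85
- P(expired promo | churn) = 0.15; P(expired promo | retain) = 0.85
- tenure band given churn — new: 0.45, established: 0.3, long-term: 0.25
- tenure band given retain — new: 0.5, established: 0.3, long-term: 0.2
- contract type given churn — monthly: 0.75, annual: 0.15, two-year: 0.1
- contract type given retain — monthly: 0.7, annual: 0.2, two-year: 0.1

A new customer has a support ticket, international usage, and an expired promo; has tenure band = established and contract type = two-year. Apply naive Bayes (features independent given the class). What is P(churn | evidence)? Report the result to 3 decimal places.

churn: 0.35 × 0.55 × 0.3 × 0.15 × 0.3 × 0.1 = 0.000259875
retain: 0.65 × 0.1 × 0.85 × 0.85 × 0.3 × 0.1 = 0.001408875
P(churn | x) = 0.000259875 / 0.00166875 ≈ 0.156

0.156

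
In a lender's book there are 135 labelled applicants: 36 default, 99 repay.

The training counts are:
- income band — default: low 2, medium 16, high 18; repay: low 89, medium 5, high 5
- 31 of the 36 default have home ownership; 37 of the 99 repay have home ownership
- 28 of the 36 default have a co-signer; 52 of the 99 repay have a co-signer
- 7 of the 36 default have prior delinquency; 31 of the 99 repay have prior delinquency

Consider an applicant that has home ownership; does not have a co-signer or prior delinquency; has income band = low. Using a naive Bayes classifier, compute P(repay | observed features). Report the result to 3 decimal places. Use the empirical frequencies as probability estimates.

0.972

default: (36/135) × (2/36) × (31/36) × (8/36) × (29/36) ≈ 0.0022837
repay: (99/135) × (89/99) × (37/99) × (47/99) × (68/99) ≈ 0.0803451
P(repay | x) = 0.0803451 / 0.0826288 ≈ 0.972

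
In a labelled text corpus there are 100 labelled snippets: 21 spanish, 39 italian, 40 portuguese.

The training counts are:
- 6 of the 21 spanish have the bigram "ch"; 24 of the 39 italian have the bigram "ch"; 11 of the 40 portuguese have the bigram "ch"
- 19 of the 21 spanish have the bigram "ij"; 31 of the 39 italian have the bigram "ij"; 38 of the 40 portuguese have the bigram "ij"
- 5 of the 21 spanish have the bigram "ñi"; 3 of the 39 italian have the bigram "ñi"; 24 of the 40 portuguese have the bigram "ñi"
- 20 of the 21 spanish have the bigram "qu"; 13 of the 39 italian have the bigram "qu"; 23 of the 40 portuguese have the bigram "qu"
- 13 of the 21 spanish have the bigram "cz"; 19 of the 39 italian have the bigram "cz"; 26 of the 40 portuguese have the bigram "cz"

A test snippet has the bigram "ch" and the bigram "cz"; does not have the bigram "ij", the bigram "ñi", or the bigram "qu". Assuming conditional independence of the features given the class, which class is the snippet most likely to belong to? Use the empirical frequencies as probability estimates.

italian

spanish: (21/100) × (6/21) × (2/21) × (16/21) × (1/21) × (13/21) ≈ 0.000128342
italian: (39/100) × (24/39) × (8/39) × (36/39) × (26/39) × (19/39) ≈ 0.0147595
portuguese: (40/100) × (11/40) × (2/40) × (16/40) × (17/40) × (26/40) = 0.00060775
Highest score → italian.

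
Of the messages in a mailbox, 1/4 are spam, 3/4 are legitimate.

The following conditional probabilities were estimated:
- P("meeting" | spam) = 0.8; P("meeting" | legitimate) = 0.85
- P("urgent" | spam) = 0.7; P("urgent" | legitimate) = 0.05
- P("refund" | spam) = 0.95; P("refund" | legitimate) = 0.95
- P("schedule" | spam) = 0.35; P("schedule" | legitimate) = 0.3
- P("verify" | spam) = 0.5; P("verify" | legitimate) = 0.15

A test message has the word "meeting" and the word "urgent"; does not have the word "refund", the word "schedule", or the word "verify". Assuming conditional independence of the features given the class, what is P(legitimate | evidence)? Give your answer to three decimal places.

spam: 0.25 × 0.8 × 0.7 × (1−0.95) × (1−0.35) × (1−0.5) = 0.002275
legitimate: 0.75 × 0.85 × 0.05 × (1−0.95) × (1−0.3) × (1−0.15) = 0.00094828125
P(legitimate | x) = 0.00094828125 / 0.00322328125 ≈ 0.294

0.294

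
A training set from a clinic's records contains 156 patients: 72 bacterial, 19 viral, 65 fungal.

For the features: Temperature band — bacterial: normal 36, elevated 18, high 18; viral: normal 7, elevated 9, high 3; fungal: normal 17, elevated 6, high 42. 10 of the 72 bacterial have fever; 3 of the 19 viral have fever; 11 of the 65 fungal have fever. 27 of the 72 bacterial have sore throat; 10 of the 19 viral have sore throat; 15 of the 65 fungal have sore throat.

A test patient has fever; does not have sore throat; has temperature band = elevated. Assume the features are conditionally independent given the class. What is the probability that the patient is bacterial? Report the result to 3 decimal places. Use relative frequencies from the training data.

0.518

bacterial: (72/156) × (18/72) × (10/72) × (45/72) ≈ 0.010016
viral: (19/156) × (9/19) × (3/19) × (9/19) ≈ 0.00431494
fungal: (65/156) × (6/65) × (11/65) × (50/65) ≈ 0.00500683
P(bacterial | x) = 0.010016 / 0.01933777 ≈ 0.518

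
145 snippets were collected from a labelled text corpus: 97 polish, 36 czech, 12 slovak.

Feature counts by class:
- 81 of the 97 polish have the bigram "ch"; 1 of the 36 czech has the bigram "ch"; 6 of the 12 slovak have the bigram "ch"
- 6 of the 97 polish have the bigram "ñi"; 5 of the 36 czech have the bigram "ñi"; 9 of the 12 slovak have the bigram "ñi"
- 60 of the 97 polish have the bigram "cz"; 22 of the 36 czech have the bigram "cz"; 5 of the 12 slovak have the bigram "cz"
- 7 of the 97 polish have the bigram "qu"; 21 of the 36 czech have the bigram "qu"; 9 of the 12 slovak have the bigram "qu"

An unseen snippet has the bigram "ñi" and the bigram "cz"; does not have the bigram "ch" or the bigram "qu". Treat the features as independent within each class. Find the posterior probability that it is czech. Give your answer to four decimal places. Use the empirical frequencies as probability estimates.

polish: (97/145) × (16/97) × (6/97) × (60/97) × (90/97) ≈ 0.00391725
czech: (36/145) × (35/36) × (5/36) × (22/36) × (15/36) ≈ 0.00853643
slovak: (12/145) × (6/12) × (9/12) × (5/12) × (3/12) ≈ 0.00323276
P(czech | x) = 0.00853643 / 0.01568644 ≈ 0.5442

0.5442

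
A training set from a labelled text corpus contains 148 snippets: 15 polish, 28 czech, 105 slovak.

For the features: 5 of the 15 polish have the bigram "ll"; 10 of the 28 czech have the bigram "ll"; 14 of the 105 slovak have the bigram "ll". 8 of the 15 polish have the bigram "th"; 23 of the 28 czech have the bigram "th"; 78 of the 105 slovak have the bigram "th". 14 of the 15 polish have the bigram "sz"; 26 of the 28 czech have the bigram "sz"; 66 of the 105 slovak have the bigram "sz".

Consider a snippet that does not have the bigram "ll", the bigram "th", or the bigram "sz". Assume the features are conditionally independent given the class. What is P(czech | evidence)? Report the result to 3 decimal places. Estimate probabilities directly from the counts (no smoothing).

0.025

polish: (15/148) × (10/15) × (7/15) × (1/15) ≈ 0.0021021
czech: (28/148) × (18/28) × (5/28) × (2/28) ≈ 0.0015513
slovak: (105/148) × (91/105) × (27/105) × (39/105) ≈ 0.0587259
P(czech | x) = 0.0015513 / 0.0623793 ≈ 0.025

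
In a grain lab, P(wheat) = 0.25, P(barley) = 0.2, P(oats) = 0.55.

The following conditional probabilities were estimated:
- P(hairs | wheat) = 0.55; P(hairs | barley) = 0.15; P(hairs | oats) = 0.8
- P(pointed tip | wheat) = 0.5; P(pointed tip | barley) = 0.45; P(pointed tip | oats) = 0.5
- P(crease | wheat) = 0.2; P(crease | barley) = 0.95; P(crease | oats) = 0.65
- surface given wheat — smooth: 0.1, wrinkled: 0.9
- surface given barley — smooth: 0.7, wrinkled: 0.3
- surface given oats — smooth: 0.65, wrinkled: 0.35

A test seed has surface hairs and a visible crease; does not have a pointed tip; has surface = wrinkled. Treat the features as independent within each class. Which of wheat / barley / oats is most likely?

wheat: 0.25 × 0.55 × (1−0.5) × 0.2 × 0.9 = 0.012375
barley: 0.2 × 0.15 × (1−0.45) × 0.95 × 0.3 = 0.0047025
oats: 0.55 × 0.8 × (1−0.5) × 0.65 × 0.35 = 0.05005
Highest score → oats.

oats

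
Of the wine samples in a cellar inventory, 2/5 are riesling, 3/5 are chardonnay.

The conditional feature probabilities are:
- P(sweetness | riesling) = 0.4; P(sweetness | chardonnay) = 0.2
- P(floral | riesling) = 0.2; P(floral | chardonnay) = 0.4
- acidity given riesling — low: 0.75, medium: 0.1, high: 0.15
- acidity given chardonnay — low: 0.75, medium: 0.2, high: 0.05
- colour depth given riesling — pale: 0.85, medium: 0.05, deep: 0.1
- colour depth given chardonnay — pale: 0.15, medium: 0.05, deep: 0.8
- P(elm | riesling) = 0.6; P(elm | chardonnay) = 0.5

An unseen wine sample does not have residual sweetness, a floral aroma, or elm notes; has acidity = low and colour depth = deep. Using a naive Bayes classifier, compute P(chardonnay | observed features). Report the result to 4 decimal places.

riesling: 0.4 × (1−0.4) × (1−0.2) × 0.75 × 0.1 × (1−0.6) = 0.00576
chardonnay: 0.6 × (1−0.2) × (1−0.4) × 0.75 × 0.8 × (1−0.5) = 0.0864
P(chardonnay | x) = 0.0864 / 0.09216 ≈ 0.9375

0.9375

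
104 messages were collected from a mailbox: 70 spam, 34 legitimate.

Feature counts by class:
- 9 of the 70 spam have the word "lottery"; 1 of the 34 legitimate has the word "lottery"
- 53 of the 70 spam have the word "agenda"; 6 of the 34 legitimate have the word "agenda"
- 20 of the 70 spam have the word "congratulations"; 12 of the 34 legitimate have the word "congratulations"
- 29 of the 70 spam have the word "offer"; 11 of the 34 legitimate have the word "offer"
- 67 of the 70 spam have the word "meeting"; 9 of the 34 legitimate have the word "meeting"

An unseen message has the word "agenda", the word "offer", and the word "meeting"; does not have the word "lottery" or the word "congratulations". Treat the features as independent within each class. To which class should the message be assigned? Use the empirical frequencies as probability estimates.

spam

spam: (70/104) × (61/70) × (53/70) × (50/70) × (29/70) × (67/70) ≈ 0.125783
legitimate: (34/104) × (33/34) × (6/34) × (22/34) × (11/34) × (9/34) ≈ 0.00310294
Highest score → spam.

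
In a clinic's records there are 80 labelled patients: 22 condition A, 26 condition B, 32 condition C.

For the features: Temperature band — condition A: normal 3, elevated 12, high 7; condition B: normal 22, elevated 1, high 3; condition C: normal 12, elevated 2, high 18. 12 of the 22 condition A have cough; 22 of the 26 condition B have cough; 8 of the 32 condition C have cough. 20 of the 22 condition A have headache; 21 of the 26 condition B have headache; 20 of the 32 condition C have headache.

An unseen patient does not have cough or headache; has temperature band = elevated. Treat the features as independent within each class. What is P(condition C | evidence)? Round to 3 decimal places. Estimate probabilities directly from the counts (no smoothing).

condition A: (22/80) × (12/22) × (10/22) × (2/22) ≈ 0.00619835
condition B: (26/80) × (1/26) × (4/26) × (5/26) ≈ 0.000369822
condition C: (32/80) × (2/32) × (24/32) × (12/32) = 0.00703125
P(condition C | x) = 0.00703125 / 0.013599422 ≈ 0.517

0.517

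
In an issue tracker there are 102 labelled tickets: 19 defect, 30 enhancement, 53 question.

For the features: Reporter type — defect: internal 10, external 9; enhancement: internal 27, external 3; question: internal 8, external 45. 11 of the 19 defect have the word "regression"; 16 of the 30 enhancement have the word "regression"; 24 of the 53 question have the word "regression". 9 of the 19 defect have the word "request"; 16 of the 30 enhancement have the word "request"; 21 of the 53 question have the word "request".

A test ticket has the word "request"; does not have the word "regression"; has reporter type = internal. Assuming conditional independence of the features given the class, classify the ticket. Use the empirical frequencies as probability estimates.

enhancement

defect: (19/102) × (10/19) × (8/19) × (9/19) ≈ 0.0195535
enhancement: (30/102) × (27/30) × (14/30) × (16/30) ≈ 0.0658824
question: (53/102) × (8/53) × (29/53) × (21/53) ≈ 0.0170042
Highest score → enhancement.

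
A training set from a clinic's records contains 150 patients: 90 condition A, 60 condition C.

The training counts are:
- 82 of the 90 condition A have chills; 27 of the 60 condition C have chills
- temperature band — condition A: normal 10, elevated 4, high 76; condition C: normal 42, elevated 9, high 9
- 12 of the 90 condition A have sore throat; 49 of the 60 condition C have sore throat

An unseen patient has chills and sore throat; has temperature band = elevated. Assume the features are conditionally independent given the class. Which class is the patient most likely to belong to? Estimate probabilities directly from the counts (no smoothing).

condition A: (90/150) × (82/90) × (4/90) × (12/90) ≈ 0.00323951
condition C: (60/150) × (27/60) × (9/60) × (49/60) = 0.02205
Highest score → condition C.

condition C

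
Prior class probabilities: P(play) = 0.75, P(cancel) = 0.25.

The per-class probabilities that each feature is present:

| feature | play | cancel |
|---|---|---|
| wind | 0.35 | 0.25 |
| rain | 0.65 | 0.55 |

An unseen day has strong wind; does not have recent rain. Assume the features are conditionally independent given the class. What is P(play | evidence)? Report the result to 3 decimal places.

0.766

play: 0.75 × 0.35 × (1−0.65) = 0.091875
cancel: 0.25 × 0.25 × (1−0.55) = 0.028125
P(play | x) = 0.091875 / 0.12 ≈ 0.766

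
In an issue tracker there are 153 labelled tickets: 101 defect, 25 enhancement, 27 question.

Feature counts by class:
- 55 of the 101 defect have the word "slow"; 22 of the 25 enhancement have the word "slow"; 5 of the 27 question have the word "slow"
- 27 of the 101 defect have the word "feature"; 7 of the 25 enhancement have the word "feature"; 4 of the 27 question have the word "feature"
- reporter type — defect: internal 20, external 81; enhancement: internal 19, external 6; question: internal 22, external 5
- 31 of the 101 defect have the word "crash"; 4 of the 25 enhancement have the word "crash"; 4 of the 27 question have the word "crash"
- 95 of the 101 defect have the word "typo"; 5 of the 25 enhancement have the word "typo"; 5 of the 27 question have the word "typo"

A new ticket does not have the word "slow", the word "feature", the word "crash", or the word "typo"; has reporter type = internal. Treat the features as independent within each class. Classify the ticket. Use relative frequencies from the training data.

question

defect: (101/153) × (46/101) × (74/101) × (20/101) × (70/101) × (6/101) ≈ 0.00179594
enhancement: (25/153) × (3/25) × (18/25) × (19/25) × (21/25) × (20/25) ≈ 0.00721016
question: (27/153) × (22/27) × (23/27) × (22/27) × (23/27) × (22/27) ≈ 0.0692751
Highest score → question.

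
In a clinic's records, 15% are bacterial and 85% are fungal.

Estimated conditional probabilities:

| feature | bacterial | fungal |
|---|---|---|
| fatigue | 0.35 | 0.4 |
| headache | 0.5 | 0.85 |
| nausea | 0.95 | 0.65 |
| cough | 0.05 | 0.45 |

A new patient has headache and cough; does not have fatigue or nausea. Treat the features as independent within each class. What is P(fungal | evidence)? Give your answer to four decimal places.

bacterial: 0.15 × (1−0.35) × 0.5 × (1−0.95) × 0.05 = 0.000121875
fungal: 0.85 × (1−0.4) × 0.85 × (1−0.65) × 0.45 = 0.06827625
P(fungal | x) = 0.06827625 / 0.068398125 ≈ 0.9982

0.9982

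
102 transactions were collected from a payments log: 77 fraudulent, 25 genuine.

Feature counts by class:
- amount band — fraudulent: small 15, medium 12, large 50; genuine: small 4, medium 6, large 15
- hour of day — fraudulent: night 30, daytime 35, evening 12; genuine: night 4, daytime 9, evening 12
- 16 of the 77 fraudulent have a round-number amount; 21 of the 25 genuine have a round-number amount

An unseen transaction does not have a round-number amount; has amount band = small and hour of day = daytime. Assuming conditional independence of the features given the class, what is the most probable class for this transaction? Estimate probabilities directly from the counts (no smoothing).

fraudulent

fraudulent: (77/102) × (15/77) × (35/77) × (61/77) ≈ 0.0529551
genuine: (25/102) × (4/25) × (9/25) × (4/25) ≈ 0.00225882
Highest score → fraudulent.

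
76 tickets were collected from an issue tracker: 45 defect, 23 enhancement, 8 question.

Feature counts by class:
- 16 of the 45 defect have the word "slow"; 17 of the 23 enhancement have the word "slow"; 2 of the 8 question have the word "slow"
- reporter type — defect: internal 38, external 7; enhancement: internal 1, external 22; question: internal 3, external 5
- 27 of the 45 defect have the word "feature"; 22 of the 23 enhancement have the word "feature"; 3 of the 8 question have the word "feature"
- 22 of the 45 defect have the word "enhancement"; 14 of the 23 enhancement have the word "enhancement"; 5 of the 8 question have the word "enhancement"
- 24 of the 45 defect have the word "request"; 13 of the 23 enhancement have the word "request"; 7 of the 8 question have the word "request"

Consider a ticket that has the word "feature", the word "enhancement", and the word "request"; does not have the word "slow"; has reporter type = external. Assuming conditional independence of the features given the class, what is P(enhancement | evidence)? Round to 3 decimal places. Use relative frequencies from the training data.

defect: (45/76) × (29/45) × (7/45) × (27/45) × (22/45) × (24/45) ≈ 0.00928603
enhancement: (23/76) × (6/23) × (22/23) × (22/23) × (14/23) × (13/23) ≈ 0.024851
question: (8/76) × (6/8) × (5/8) × (3/8) × (5/8) × (7/8) ≈ 0.010119
P(enhancement | x) = 0.024851 / 0.04425603 ≈ 0.562

0.562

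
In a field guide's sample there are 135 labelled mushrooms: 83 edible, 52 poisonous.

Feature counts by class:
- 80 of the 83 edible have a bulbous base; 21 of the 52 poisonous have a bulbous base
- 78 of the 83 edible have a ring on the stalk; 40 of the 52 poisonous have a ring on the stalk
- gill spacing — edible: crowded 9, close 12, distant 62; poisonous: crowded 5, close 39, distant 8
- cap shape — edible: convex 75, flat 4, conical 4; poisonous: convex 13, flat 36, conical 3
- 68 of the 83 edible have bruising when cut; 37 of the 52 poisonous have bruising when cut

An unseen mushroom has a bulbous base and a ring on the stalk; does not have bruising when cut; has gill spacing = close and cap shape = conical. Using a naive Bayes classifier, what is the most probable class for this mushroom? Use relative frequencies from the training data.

poisonous

edible: (83/135) × (80/83) × (78/83) × (12/83) × (4/83) × (15/83) ≈ 0.000701247
poisonous: (52/135) × (21/52) × (40/52) × (39/52) × (3/52) × (15/52) ≈ 0.00149351
Highest score → poisonous.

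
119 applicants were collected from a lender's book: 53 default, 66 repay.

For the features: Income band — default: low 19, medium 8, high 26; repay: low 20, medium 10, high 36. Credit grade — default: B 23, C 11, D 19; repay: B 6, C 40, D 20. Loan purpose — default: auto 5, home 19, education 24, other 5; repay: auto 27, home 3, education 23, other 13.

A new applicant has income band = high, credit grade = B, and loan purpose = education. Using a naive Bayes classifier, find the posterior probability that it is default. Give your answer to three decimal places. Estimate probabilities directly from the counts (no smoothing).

default: (53/119) × (26/53) × (23/53) × (24/53) ≈ 0.0429352
repay: (66/119) × (36/66) × (6/66) × (23/66) ≈ 0.009584
P(default | x) = 0.0429352 / 0.0525192 ≈ 0.818

0.818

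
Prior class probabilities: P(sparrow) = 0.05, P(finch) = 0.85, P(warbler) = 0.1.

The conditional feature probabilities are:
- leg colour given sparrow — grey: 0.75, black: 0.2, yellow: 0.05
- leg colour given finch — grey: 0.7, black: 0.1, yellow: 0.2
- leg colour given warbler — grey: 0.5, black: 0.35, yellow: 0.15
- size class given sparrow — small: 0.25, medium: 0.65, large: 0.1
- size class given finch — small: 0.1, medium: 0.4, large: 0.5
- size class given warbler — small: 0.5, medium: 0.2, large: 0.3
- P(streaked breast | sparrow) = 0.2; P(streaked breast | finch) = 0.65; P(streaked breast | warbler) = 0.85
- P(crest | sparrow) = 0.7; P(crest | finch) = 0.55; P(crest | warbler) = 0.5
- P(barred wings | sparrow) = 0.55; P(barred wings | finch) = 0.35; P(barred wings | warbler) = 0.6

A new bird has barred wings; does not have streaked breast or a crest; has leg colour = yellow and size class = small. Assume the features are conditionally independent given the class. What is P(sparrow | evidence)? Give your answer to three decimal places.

0.061

sparrow: 0.05 × 0.05 × 0.25 × (1−0.2) × (1−0.7) × 0.55 = 0.0000825
finch: 0.85 × 0.2 × 0.1 × (1−0.65) × (1−0.55) × 0.35 = 0.000937125
warbler: 0.1 × 0.15 × 0.5 × (1−0.85) × (1−0.5) × 0.6 = 0.0003375
P(sparrow | x) = 0.0000825 / 0.001357125 ≈ 0.061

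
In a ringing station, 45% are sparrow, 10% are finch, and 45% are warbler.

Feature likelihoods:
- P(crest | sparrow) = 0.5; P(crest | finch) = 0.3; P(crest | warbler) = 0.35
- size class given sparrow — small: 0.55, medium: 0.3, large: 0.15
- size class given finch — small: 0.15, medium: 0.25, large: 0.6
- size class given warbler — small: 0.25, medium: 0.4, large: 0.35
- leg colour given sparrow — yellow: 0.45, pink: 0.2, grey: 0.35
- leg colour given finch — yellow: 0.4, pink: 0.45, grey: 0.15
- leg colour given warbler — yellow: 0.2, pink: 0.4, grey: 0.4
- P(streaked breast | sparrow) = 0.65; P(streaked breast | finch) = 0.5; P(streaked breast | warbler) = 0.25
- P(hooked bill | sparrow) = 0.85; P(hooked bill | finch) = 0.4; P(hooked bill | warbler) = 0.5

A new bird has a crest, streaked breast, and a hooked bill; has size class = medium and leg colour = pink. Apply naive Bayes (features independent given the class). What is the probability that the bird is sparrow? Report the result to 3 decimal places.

0.661

sparrow: 0.45 × 0.5 × 0.3 × 0.2 × 0.65 × 0.85 = 0.00745875
finch: 0.1 × 0.3 × 0.25 × 0.45 × 0.5 × 0.4 = 0.000675
warbler: 0.45 × 0.35 × 0.4 × 0.4 × 0.25 × 0.5 = 0.00315
P(sparrow | x) = 0.00745875 / 0.01128375 ≈ 0.661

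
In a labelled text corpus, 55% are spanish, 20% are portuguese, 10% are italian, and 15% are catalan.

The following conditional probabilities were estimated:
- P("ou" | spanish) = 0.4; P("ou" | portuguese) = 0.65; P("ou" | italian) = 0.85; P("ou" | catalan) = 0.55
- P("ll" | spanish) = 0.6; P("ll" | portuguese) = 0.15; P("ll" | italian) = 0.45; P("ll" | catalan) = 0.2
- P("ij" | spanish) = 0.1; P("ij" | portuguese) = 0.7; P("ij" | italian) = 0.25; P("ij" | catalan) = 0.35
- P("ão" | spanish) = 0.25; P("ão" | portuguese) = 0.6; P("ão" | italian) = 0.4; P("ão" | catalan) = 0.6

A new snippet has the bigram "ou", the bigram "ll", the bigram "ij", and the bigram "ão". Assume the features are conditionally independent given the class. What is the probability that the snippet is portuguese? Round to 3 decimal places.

0.436

spanish: 0.55 × 0.4 × 0.6 × 0.1 × 0.25 = 0.0033
portuguese: 0.2 × 0.65 × 0.15 × 0.7 × 0.6 = 0.00819
italian: 0.1 × 0.85 × 0.45 × 0.25 × 0.4 = 0.003825
catalan: 0.15 × 0.55 × 0.2 × 0.35 × 0.6 = 0.003465
P(portuguese | x) = 0.00819 / 0.01878 ≈ 0.436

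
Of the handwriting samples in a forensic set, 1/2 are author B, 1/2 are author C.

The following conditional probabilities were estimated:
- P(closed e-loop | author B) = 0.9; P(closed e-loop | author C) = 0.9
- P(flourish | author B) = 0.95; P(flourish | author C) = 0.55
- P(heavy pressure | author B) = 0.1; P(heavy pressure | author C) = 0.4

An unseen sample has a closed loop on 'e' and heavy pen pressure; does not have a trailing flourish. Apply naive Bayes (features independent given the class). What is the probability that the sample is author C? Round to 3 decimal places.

0.973

author B: 0.5 × 0.9 × (1−0.95) × 0.1 = 0.00225
author C: 0.5 × 0.9 × (1−0.55) × 0.4 = 0.081
P(author C | x) = 0.081 / 0.08325 ≈ 0.973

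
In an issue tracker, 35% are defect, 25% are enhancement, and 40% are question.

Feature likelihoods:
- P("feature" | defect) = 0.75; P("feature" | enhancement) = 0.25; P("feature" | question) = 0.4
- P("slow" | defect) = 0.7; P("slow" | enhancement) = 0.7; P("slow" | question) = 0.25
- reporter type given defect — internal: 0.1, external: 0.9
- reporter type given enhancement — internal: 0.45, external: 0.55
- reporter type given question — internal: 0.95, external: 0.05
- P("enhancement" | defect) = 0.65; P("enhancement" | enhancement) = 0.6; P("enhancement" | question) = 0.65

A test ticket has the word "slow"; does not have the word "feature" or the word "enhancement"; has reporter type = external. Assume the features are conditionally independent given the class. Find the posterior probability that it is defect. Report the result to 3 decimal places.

defect: 0.35 × (1−0.75) × 0.7 × 0.9 × (1−0.65) = 0.01929375
enhancement: 0.25 × (1−0.25) × 0.7 × 0.55 × (1−0.6) = 0.028875
question: 0.4 × (1−0.4) × 0.25 × 0.05 × (1−0.65) = 0.00105
P(defect | x) = 0.01929375 / 0.04921875 ≈ 0.392

0.392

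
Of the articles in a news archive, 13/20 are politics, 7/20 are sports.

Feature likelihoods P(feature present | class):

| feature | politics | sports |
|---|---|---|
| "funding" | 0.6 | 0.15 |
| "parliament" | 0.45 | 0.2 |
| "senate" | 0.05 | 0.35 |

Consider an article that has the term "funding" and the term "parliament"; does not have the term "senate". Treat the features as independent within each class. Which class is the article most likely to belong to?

politics

politics: 0.65 × 0.6 × 0.45 × (1−0.05) = 0.166725
sports: 0.35 × 0.15 × 0.2 × (1−0.35) = 0.006825
Highest score → politics.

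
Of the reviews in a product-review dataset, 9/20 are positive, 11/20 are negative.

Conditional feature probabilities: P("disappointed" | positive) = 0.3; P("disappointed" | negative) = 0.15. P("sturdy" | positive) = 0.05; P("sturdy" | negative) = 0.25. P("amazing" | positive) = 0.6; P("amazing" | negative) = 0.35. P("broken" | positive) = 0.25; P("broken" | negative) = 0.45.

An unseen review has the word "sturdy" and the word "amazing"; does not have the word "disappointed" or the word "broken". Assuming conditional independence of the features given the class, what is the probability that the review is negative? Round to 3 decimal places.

positive: 0.45 × (1−0.3) × 0.05 × 0.6 × (1−0.25) = 0.0070875
negative: 0.55 × (1−0.15) × 0.25 × 0.35 × (1−0.45) = 0.0224984375
P(negative | x) = 0.0224984375 / 0.0295859375 ≈ 0.760

0.760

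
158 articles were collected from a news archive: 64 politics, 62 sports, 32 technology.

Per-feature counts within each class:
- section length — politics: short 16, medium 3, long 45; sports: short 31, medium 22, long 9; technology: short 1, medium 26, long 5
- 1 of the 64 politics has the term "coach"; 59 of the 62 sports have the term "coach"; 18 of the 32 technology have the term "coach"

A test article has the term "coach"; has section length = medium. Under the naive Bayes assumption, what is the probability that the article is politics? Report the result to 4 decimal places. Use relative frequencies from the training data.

politics: (64/158) × (3/64) × (1/64) ≈ 0.000296677
sports: (62/158) × (22/62) × (59/62) ≈ 0.132503
technology: (32/158) × (26/32) × (18/32) ≈ 0.0925633
P(politics | x) = 0.000296677 / 0.225362977 ≈ 0.0013

0.0013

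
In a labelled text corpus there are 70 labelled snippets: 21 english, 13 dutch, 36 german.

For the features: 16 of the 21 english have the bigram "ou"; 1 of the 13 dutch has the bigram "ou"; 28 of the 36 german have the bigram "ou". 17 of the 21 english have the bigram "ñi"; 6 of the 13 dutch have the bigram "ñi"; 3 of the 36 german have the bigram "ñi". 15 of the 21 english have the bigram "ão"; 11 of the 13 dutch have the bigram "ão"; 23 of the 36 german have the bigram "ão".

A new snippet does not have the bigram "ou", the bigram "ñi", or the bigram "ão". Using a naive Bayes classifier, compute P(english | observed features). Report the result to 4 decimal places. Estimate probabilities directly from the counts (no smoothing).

0.0695

english: (21/70) × (5/21) × (4/21) × (6/21) ≈ 0.00388727
dutch: (13/70) × (12/13) × (7/13) × (2/13) ≈ 0.0142012
german: (36/70) × (8/36) × (33/36) × (13/36) ≈ 0.0378307
P(english | x) = 0.00388727 / 0.05591917 ≈ 0.0695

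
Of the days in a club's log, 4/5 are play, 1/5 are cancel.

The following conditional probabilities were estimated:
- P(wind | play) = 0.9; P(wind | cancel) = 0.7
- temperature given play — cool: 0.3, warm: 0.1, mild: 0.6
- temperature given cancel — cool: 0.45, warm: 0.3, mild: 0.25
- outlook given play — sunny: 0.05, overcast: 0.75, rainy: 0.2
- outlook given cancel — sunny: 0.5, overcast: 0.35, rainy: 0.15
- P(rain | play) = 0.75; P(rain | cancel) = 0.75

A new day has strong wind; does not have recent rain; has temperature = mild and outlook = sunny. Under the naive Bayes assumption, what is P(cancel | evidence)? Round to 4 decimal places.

play: 0.8 × 0.9 × 0.6 × 0.05 × (1−0.75) = 0.0054
cancel: 0.2 × 0.7 × 0.25 × 0.5 × (1−0.75) = 0.004375
P(cancel | x) = 0.004375 / 0.009775 ≈ 0.4476

0.4476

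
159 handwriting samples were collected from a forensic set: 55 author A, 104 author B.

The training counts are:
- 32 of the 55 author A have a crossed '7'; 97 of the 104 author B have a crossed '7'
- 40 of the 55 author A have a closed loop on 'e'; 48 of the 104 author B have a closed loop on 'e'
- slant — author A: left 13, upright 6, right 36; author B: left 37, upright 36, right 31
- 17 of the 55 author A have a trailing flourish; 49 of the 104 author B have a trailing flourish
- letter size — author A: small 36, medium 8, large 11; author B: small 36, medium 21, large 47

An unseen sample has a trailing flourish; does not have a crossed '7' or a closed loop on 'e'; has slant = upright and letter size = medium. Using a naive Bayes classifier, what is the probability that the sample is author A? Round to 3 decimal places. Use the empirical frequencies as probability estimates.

0.199

author A: (55/159) × (23/55) × (15/55) × (6/55) × (17/55) × (8/55) ≈ 0.000193491
author B: (104/159) × (7/104) × (56/104) × (36/104) × (49/104) × (21/104) ≈ 0.000780681
P(author A | x) = 0.000193491 / 0.000974172 ≈ 0.199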